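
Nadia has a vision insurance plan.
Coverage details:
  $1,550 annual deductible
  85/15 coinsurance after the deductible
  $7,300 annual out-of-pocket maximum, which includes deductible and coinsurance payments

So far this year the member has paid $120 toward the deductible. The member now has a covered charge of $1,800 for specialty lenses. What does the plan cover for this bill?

$314.50

Deductible still to meet: $1,550 − $120 = $1,430.
The remaining $370 (= $1,800 − $1,430) moves to coinsurance.
15% of $370 = $55.50 falls to the member.
So the member owes $1,430 + $55.50 = $1,485.50 before any cap.
Total out-of-pocket so far would be $120 + $1,485.50 = $1,605.50, below the $7,300 cap — no reduction.
Insurer pays the balance: $1,800 − $1,485.50 = $314.50.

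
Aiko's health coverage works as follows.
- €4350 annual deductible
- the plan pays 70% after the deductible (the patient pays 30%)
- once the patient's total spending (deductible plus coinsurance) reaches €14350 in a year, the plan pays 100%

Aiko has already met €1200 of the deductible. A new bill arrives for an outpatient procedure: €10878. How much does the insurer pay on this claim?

Deductible still to meet: €4350 − €1200 = €3150.
The remaining €7728 (= €10878 − €3150) moves to coinsurance.
30% of €7728 = €2318.40 falls to the patient.
Patient responsibility before any cap: €3150 + €2318.40 = €5468.40.
Year-to-date out-of-pocket becomes €1200 + €5468.40 = €6668.40, still under the €14350 maximum, so no cap applies.
Insurer pays the balance: €10878 − €5468.40 = €5409.60.

€5409.60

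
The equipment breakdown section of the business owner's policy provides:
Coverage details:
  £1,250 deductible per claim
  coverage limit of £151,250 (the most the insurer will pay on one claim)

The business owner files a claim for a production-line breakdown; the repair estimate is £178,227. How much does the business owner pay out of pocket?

After the deductible, £178,227 − £1,250 = £176,977 remains.
Since £176,977 > £151,250, the payout is capped at £151,250.
The business owner bears the rest of the original loss: £178,227 − £151,250 = £26,977.

£26,977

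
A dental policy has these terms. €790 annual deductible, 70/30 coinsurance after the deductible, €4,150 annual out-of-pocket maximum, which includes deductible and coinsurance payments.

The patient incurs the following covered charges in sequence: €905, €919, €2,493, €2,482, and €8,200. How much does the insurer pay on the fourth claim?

€1,737.40

#1 (€905): €790 to deductible, leaving €115; coinsurance €115 × 30% = €34.50. Cost to patient: €824.50. OOP to date €824.50. Insurer: €905 − €824.50 = €80.50.
#2 (€919): deductible met; 30% of €919 = €275.70. Patient pays €275.70; OOP now €1,100.20. Plan pays €919 − €275.70 = €643.30.
#3 (€2,493): 30% coinsurance on €2,493 = €747.90. Patient pays €747.90; OOP now €1,848.10. Insurer: €2,493 − €747.90 = €1,745.10.
#4 (€2,482): 30% coinsurance on €2,482 = €744.60. Patient owes €744.60 (running OOP €2,592.70). Plan pays €2,482 − €744.60 = €1,737.40.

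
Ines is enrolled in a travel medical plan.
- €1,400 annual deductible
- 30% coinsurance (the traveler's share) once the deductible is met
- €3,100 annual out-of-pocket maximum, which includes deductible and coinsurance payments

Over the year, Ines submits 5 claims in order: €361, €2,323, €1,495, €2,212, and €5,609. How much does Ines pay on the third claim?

Bill 1, €361: fully absorbed by the deductible. Traveler owes €361 (running OOP €361).
Bill 2, €2,323: €1,039 to deductible, leaving €1,284; coinsurance €1,284 × 30% = €385.20. Traveler owes €1,424.20 (running OOP €1,785.20).
Bill 3, €1,495: 30% coinsurance on €1,495 = €448.50. Cost to traveler: €448.50. OOP to date €2,233.70.

€448.50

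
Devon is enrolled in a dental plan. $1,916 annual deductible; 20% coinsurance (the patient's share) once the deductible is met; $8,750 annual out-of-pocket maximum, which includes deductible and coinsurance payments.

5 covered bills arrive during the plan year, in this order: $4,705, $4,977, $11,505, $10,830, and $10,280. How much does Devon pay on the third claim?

$2,301

#1 ($4,705): deductible takes $1,916, $2,789 remains; 20% of $2,789 = $557.80. Patient pays $2,473.80; OOP now $2,473.80.
#2 ($4,977): 20% coinsurance on $4,977 = $995.40. Patient owes $995.40 (running OOP $3,469.20).
#3 ($11,505): 20% coinsurance on $11,505 = $2,301. Patient owes $2,301 (running OOP $5,770.20).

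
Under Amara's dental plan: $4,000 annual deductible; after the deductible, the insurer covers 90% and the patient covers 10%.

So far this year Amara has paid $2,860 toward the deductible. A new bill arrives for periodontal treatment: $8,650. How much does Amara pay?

$1,891

$2,860 of the $4,000 deductible is already met, leaving $1,140.
After the $1,140 deductible portion, $8,650 − $1,140 = $7,510 is subject to coinsurance.
10% of $7,510 = $751 falls to the patient.
Patient responsibility: $1,140 + $751 = $1,891.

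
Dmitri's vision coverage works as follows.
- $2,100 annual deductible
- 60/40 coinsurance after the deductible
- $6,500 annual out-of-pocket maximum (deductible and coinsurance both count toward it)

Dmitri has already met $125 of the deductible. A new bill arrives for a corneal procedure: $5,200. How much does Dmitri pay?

$3,265

Deductible still to meet: $2,100 − $125 = $1,975.
That leaves $5,200 − $1,975 = $3,225 for coinsurance.
Member's 40% share of $3,225 is $1,290.
So the member owes $1,975 + $1,290 = $3,265 before any cap.
Total out-of-pocket so far would be $125 + $3,265 = $3,390, below the $6,500 cap — no reduction.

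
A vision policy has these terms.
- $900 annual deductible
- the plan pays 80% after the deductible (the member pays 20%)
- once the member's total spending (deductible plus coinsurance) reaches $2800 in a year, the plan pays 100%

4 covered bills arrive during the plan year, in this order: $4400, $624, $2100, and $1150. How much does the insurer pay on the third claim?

Claim 1 ($4400): $900 finishes the deductible; $3500 goes to coinsurance; 20% of $3500 = $700. Member pays $1600; OOP now $1600. Insurer: $4400 − $1600 = $2800.
Claim 2 ($624): 20% coinsurance on $624 = $124.80. Member pays $124.80; OOP now $1724.80. Plan pays $624 − $124.80 = $499.20.
Claim 3 ($2100): deductible already satisfied, so member's share is 20% × $2100 = $420. Cost to member: $420. OOP to date $2144.80. Plan pays $2100 − $420 = $1680.

$1680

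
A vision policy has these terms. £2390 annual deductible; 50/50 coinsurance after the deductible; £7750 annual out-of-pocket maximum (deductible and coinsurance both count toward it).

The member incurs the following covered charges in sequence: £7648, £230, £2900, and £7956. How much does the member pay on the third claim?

£1450

Claim 1 (£7648): £2390 to deductible, leaving £5258; 50% of £5258 = £2629. Cost to member: £5019. OOP to date £5019.
Claim 2 (£230): deductible already satisfied, so member's share is 50% × £230 = £115. Member pays £115; OOP now £5134.
Claim 3 (£2900): deductible already satisfied, so member's share is 50% × £2900 = £1450. Member owes £1450 (running OOP £6584).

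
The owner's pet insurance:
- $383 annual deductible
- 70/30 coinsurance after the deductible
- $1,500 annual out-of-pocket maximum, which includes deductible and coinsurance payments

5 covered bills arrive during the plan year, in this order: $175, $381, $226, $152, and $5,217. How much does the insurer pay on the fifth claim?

$4,265.30

Claim 1 — $175: fully absorbed by the deductible. Owner pays $175; OOP now $175. Plan pays $175 − $175 = $0.
Claim 2 — $381: deductible takes $208, $173 remains; coinsurance $173 × 30% = $51.90. Owner pays $259.90; OOP now $434.90. Insurer: $381 − $259.90 = $121.10.
Claim 3 — $226: 30% coinsurance on $226 = $67.80. Cost to owner: $67.80. OOP to date $502.70. Plan pays $226 − $67.80 = $158.20.
Claim 4 — $152: 30% coinsurance on $152 = $45.60. Owner owes $45.60 (running OOP $548.30). Plan pays $152 − $45.60 = $106.40.
Claim 5 — $5,217: 30% coinsurance on $5,217 = $1,565.10. That would push OOP to $2,113.40, over the $1,500 cap, so owner pays $1,500 − $548.30 = $951.70. Plan pays $5,217 − $951.70 = $4,265.30.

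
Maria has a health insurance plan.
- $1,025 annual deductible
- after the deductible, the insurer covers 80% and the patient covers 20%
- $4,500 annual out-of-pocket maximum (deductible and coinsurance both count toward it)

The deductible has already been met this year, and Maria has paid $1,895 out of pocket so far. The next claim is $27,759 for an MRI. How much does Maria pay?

$2,605

The deductible is already satisfied, so the full bill goes to coinsurance.
Patient's 20% share of $27,759 is $5,551.80.
That would bring total out-of-pocket to $7,446.80, past the $4,500 cap. The patient is capped at $4,500 − $1,895 = $2,605 on this claim.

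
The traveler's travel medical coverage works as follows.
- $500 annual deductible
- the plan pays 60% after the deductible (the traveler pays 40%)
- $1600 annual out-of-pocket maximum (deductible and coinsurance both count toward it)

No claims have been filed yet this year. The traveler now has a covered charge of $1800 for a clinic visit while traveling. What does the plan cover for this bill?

$780

Deductible not yet touched, so the first $500 of the bill goes to the deductible.
After the $500 deductible portion, $1800 − $500 = $1300 is subject to coinsurance.
Coinsurance: $1300 × 40% = $520.
That puts the traveler's cost at $500 + $520 = $1020 before any cap.
Year-to-date out-of-pocket becomes $0 + $1020 = $1020, still under the $1600 maximum, so no cap applies.
The insurer covers the remainder: $1800 − $1020 = $780.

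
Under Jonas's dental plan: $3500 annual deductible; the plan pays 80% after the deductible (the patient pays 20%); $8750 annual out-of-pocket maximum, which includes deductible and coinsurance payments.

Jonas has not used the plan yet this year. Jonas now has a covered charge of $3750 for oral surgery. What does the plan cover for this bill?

The full $3500 deductible is still open; $3500 of this bill applies to it.
The remaining $250 (= $3750 − $3500) moves to coinsurance.
Patient's 20% share of $250 is $50.
So the patient owes $3500 + $50 = $3550 before any cap.
Cumulative spending $0 + $3550 = $3550 stays under the $8750 maximum.
Insurer pays the balance: $3750 − $3550 = $200.

$200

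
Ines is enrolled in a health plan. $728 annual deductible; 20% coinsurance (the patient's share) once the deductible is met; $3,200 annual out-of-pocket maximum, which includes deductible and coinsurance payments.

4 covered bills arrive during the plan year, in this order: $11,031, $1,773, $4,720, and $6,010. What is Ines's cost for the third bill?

$56.80

Bill 1, $11,031: $728 to deductible, leaving $10,303; coinsurance $10,303 × 20% = $2,060.60. Patient owes $2,788.60 (running OOP $2,788.60).
Bill 2, $1,773: 20% coinsurance on $1,773 = $354.60. Patient pays $354.60; OOP now $3,143.20.
Bill 3, $4,720: deductible already satisfied, so patient's share is 20% × $4,720 = $944. OOP would hit $4,087.20 > $3,200, so the cap limits the patient to $3,200 − $3,143.20 = $56.80.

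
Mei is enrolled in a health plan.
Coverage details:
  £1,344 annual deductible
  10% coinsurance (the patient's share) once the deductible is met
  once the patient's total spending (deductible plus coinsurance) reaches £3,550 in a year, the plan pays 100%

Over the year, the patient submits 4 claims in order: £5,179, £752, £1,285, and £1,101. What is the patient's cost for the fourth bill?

£110.10

Bill 1, £5,179: £1,344 to deductible, leaving £3,835; coinsurance £3,835 × 10% = £383.50. Cost to patient: £1,727.50. OOP to date £1,727.50.
Bill 2, £752: deductible already satisfied, so patient's share is 10% × £752 = £75.20. Patient owes £75.20 (running OOP £1,802.70).
Bill 3, £1,285: deductible already satisfied, so patient's share is 10% × £1,285 = £128.50. Cost to patient: £128.50. OOP to date £1,931.20.
Bill 4, £1,101: deductible already satisfied, so patient's share is 10% × £1,101 = £110.10. Patient owes £110.10 (running OOP £2,041.30).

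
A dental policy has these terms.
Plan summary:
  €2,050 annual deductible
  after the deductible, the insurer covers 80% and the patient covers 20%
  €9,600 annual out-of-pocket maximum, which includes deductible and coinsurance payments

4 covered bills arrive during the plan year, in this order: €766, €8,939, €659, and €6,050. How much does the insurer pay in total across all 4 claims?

Claim 1 — €766: fully absorbed by the deductible. Patient owes €766 (running OOP €766). Insurer: €766 − €766 = €0.
Claim 2 — €8,939: €1,284 finishes the deductible; €7,655 goes to coinsurance; 20% of €7,655 = €1,531. Patient pays €2,815; OOP now €3,581. Plan pays €8,939 − €2,815 = €6,124.
Claim 3 — €659: deductible met; 20% of €659 = €131.80. Patient owes €131.80 (running OOP €3,712.80). Insurer: €659 − €131.80 = €527.20.
Claim 4 — €6,050: deductible met; 20% of €6,050 = €1,210. Cost to patient: €1,210. OOP to date €4,922.80. Plan pays €6,050 − €1,210 = €4,840.
Insurer total = bills − patient's total = €16,414 − €4,922.80 = €11,491.20.

€11,491.20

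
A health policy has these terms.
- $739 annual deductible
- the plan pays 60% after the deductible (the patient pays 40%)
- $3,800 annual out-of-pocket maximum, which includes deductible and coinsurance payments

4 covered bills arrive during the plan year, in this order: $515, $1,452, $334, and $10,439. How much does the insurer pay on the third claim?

Bill 1, $515: all of it applies to the deductible. Patient owes $515 (running OOP $515). Insurer: $515 − $515 = $0.
Bill 2, $1,452: deductible takes $224, $1,228 remains; 40% of $1,228 = $491.20. Patient pays $715.20; OOP now $1,230.20. Plan pays $1,452 − $715.20 = $736.80.
Bill 3, $334: deductible already satisfied, so patient's share is 40% × $334 = $133.60. Patient owes $133.60 (running OOP $1,363.80). Plan pays $334 − $133.60 = $200.40.

$200.40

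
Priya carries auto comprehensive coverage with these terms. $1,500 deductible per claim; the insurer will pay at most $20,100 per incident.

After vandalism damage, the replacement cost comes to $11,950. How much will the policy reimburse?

After the deductible, $11,950 − $1,500 = $10,450 remains.
That's under the $20,100 cap, so the insurer reimburses the full $10,450.

$10,450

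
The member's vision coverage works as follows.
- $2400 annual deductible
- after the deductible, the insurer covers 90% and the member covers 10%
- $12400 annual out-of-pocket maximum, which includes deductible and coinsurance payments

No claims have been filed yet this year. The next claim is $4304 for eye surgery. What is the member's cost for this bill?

Nothing has been paid toward the $2400 deductible, so the first $2400 of this charge is applied there.
The remaining $1904 (= $4304 − $2400) moves to coinsurance.
Coinsurance: $1904 × 10% = $190.40.
So the member owes $2400 + $190.40 = $2590.40 before any cap.
Year-to-date out-of-pocket becomes $0 + $2590.40 = $2590.40, still under the $12400 maximum, so no cap applies.

$2590.40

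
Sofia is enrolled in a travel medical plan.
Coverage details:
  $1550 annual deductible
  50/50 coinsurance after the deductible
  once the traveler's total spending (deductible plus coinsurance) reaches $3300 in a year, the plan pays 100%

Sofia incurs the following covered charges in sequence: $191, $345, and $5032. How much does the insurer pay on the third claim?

$2268

Claim 1 — $191: entire amount goes to the deductible. Traveler owes $191 (running OOP $191). Insurer: $191 − $191 = $0.
Claim 2 — $345: all of it applies to the deductible. Traveler pays $345; OOP now $536. Insurer: $345 − $345 = $0.
Claim 3 — $5032: $1014 finishes the deductible; $4018 goes to coinsurance; 50% of $4018 = $2009. Together that's $1014 + $2009 = $3023. OOP would hit $3559 > $3300, so the cap limits the traveler to $3300 − $536 = $2764. Plan pays $5032 − $2764 = $2268.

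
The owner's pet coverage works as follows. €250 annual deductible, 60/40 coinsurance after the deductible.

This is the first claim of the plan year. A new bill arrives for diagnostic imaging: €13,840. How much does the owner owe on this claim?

€5,686

The full €250 deductible is still open; €250 of this bill applies to it.
The remaining €13,590 (= €13,840 − €250) moves to coinsurance.
Owner's 40% share of €13,590 is €5,436.
So the owner owes €250 + €5,436 = €5,686.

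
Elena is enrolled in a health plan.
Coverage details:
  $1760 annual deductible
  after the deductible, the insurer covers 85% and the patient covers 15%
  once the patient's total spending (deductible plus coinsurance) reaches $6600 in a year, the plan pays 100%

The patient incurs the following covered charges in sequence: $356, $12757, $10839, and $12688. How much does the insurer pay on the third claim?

$9213.15

Claim 1 ($356): entire amount goes to the deductible. Patient pays $356; OOP now $356. Plan pays $356 − $356 = $0.
Claim 2 ($12757): $1404 finishes the deductible; $11353 goes to coinsurance; coinsurance $11353 × 15% = $1702.95. Cost to patient: $3106.95. OOP to date $3462.95. Insurer: $12757 − $3106.95 = $9650.05.
Claim 3 ($10839): deductible already satisfied, so patient's share is 15% × $10839 = $1625.85. Patient owes $1625.85 (running OOP $5088.80). Insurer: $10839 − $1625.85 = $9213.15.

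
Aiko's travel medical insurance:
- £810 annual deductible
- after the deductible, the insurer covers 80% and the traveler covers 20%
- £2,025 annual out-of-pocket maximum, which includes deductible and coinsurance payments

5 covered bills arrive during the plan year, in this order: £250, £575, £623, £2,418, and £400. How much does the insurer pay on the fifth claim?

£320

Bill 1, £250: fully absorbed by the deductible. Traveler pays £250; OOP now £250. Plan pays £250 − £250 = £0.
Bill 2, £575: £560 to deductible, leaving £15; traveler's 20% is £3. Cost to traveler: £563. OOP to date £813. Insurer: £575 − £563 = £12.
Bill 3, £623: 20% coinsurance on £623 = £124.60. Cost to traveler: £124.60. OOP to date £937.60. Insurer: £623 − £124.60 = £498.40.
Bill 4, £2,418: deductible met; 20% of £2,418 = £483.60. Traveler pays £483.60; OOP now £1,421.20. Plan pays £2,418 − £483.60 = £1,934.40.
Bill 5, £400: deductible already satisfied, so traveler's share is 20% × £400 = £80. Cost to traveler: £80. OOP to date £1,501.20. Plan pays £400 − £80 = £320.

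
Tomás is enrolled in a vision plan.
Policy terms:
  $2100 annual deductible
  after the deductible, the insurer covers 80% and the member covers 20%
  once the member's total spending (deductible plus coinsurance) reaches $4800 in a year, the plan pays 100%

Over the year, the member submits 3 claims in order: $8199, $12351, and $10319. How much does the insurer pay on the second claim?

Claim 1 ($8199): $2100 finishes the deductible; $6099 goes to coinsurance; 20% of $6099 = $1219.80. Member pays $3319.80; OOP now $3319.80. Insurer: $8199 − $3319.80 = $4879.20.
Claim 2 ($12351): 20% coinsurance on $12351 = $2470.20. OOP would hit $5790 > $4800, so the cap limits the member to $4800 − $3319.80 = $1480.20. Insurer: $12351 − $1480.20 = $10870.80.

$10870.80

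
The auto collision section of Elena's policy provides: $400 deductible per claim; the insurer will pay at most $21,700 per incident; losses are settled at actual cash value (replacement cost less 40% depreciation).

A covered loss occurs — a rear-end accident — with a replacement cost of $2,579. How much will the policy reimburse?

At 40% depreciation, ACV = $2,579 − $1,031.60 = $1,547.40.
After the deductible, $1,547.40 − $400 = $1,147.40 remains.
$1,147.40 is within the $21,700 limit, so the insurer pays $1,147.40.

$1,147.40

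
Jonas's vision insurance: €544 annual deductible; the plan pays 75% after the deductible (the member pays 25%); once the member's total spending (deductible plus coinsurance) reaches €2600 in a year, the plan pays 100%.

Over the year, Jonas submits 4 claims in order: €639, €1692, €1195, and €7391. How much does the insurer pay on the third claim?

Claim 1 — €639: €544 finishes the deductible; €95 goes to coinsurance; member's 25% is €23.75. Member owes €567.75 (running OOP €567.75). Plan pays €639 − €567.75 = €71.25.
Claim 2 — €1692: 25% coinsurance on €1692 = €423. Member pays €423; OOP now €990.75. Plan pays €1692 − €423 = €1269.
Claim 3 — €1195: 25% coinsurance on €1195 = €298.75. Member owes €298.75 (running OOP €1289.50). Plan pays €1195 − €298.75 = €896.25.

€896.25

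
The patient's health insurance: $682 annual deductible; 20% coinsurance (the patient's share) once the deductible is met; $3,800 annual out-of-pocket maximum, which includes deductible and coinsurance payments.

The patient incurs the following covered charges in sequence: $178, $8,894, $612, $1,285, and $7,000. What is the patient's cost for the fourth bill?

#1 ($178): entire amount goes to the deductible. Cost to patient: $178. OOP to date $178.
#2 ($8,894): $504 to deductible, leaving $8,390; coinsurance $8,390 × 20% = $1,678. Cost to patient: $2,182. OOP to date $2,360.
#3 ($612): 20% coinsurance on $612 = $122.40. Patient owes $122.40 (running OOP $2,482.40).
#4 ($1,285): deductible met; 20% of $1,285 = $257. Patient owes $257 (running OOP $2,739.40).

$257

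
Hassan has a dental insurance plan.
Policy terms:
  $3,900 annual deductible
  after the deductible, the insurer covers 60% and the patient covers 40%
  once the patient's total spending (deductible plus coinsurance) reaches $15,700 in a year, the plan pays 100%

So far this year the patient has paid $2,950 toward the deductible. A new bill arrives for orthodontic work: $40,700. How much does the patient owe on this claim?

$12,750

Deductible still to meet: $3,900 − $2,950 = $950.
The remaining $39,750 (= $40,700 − $950) moves to coinsurance.
Coinsurance: $39,750 × 40% = $15,900.
Patient responsibility before any cap: $950 + $15,900 = $16,850.
Adding $16,850 to the $2,950 already spent would give $19,800, which exceeds the $15,700 cap; the patient pays just $15,700 − $2,950 = $12,750.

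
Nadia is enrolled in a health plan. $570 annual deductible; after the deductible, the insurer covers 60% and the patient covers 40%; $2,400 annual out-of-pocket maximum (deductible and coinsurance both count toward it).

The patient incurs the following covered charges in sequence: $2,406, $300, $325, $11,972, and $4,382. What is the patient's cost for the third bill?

Claim 1 ($2,406): $570 finishes the deductible; $1,836 goes to coinsurance; 40% of $1,836 = $734.40. Cost to patient: $1,304.40. OOP to date $1,304.40.
Claim 2 ($300): deductible met; 40% of $300 = $120. Patient owes $120 (running OOP $1,424.40).
Claim 3 ($325): deductible already satisfied, so patient's share is 40% × $325 = $130. Patient owes $130 (running OOP $1,554.40).

$130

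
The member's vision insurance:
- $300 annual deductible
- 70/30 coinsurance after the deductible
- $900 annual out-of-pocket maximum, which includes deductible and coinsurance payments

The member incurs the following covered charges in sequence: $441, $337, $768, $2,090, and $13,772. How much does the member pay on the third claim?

$230.40

Claim 1 ($441): $300 to deductible, leaving $141; member's 30% is $42.30. Member pays $342.30; OOP now $342.30.
Claim 2 ($337): 30% coinsurance on $337 = $101.10. Member pays $101.10; OOP now $443.40.
Claim 3 ($768): deductible met; 30% of $768 = $230.40. Member owes $230.40 (running OOP $673.80).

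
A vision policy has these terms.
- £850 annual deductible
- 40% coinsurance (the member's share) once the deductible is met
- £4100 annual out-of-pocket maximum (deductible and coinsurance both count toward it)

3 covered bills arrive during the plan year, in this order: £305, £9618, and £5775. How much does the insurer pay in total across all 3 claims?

#1 (£305): all of it applies to the deductible. Member pays £305; OOP now £305. Plan pays £305 − £305 = £0.
#2 (£9618): deductible takes £545, £9073 remains; coinsurance £9073 × 40% = £3629.20. Claim cost before the cap: £545 + £3629.20 = £4174.20. That would push OOP to £4479.20, over the £4100 cap, so member pays £4100 − £305 = £3795. Plan pays £9618 − £3795 = £5823.
#3 (£5775): deductible met; 40% of £5775 = £2310. That would push OOP to £6410, over the £4100 cap, so member pays £4100 − £4100 = £0. Insurer: £5775 − £0 = £5775.
Insurer total = bills − member's total = £15698 − £4100 = £11598.

£11598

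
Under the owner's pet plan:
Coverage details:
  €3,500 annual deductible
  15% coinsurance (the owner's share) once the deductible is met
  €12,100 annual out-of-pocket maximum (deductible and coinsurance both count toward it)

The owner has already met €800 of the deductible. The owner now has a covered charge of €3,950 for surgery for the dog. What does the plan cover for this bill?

€1,062.50

Remaining deductible: €3,500 − €800 = €2,700.
The remaining €1,250 (= €3,950 − €2,700) moves to coinsurance.
Coinsurance: €1,250 × 15% = €187.50.
So the owner owes €2,700 + €187.50 = €2,887.50 before any cap.
Total out-of-pocket so far would be €800 + €2,887.50 = €3,687.50, below the €12,100 cap — no reduction.
Insurer pays the balance: €3,950 − €2,887.50 = €1,062.50.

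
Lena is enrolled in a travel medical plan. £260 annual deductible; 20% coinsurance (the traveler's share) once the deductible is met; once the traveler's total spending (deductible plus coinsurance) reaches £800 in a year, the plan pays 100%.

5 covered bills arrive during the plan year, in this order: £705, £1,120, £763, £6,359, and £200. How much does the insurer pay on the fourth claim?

£6,284.60

Claim 1 (£705): deductible takes £260, £445 remains; traveler's 20% is £89. Traveler owes £349 (running OOP £349). Plan pays £705 − £349 = £356.
Claim 2 (£1,120): deductible already satisfied, so traveler's share is 20% × £1,120 = £224. Traveler owes £224 (running OOP £573). Plan pays £1,120 − £224 = £896.
Claim 3 (£763): deductible already satisfied, so traveler's share is 20% × £763 = £152.60. Traveler pays £152.60; OOP now £725.60. Plan pays £763 − £152.60 = £610.40.
Claim 4 (£6,359): 20% coinsurance on £6,359 = £1,271.80. OOP would hit £1,997.40 > £800, so the cap limits the traveler to £800 − £725.60 = £74.40. Plan pays £6,359 − £74.40 = £6,284.60.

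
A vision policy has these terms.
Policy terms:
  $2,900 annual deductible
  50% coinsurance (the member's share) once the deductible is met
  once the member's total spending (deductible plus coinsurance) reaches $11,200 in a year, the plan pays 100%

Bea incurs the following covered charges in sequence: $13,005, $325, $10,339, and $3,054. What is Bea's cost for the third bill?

Claim 1 ($13,005): $2,900 to deductible, leaving $10,105; member's 50% is $5,052.50. Member pays $7,952.50; OOP now $7,952.50.
Claim 2 ($325): deductible already satisfied, so member's share is 50% × $325 = $162.50. Cost to member: $162.50. OOP to date $8,115.
Claim 3 ($10,339): deductible already satisfied, so member's share is 50% × $10,339 = $5,169.50. OOP would hit $13,284.50 > $11,200, so the cap limits the member to $11,200 − $8,115 = $3,085.

$3,085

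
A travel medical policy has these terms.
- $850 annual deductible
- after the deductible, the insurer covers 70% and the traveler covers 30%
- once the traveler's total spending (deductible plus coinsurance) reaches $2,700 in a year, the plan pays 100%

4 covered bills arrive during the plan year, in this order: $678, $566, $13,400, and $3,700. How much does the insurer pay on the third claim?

#1 ($678): fully absorbed by the deductible. Traveler pays $678; OOP now $678. Plan pays $678 − $678 = $0.
#2 ($566): $172 finishes the deductible; $394 goes to coinsurance; traveler's 30% is $118.20. Cost to traveler: $290.20. OOP to date $968.20. Insurer: $566 − $290.20 = $275.80.
#3 ($13,400): deductible met; 30% of $13,400 = $4,020. That would push OOP to $4,988.20, over the $2,700 cap, so traveler pays $2,700 − $968.20 = $1,731.80. Plan pays $13,400 − $1,731.80 = $11,668.20.

$11,668.20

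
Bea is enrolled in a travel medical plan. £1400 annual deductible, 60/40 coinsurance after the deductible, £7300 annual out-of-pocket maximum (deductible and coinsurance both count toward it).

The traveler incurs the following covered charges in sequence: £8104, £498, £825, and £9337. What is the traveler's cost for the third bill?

£330

Bill 1, £8104: deductible takes £1400, £6704 remains; traveler's 40% is £2681.60. Traveler owes £4081.60 (running OOP £4081.60).
Bill 2, £498: deductible already satisfied, so traveler's share is 40% × £498 = £199.20. Traveler owes £199.20 (running OOP £4280.80).
Bill 3, £825: deductible already satisfied, so traveler's share is 40% × £825 = £330. Traveler owes £330 (running OOP £4610.80).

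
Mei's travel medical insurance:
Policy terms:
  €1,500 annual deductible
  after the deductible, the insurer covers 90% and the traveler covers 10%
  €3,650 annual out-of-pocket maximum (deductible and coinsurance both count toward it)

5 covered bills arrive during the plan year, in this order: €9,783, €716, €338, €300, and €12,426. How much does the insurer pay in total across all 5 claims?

€19,913

#1 (€9,783): €1,500 finishes the deductible; €8,283 goes to coinsurance; traveler's 10% is €828.30. Traveler owes €2,328.30 (running OOP €2,328.30). Insurer: €9,783 − €2,328.30 = €7,454.70.
#2 (€716): deductible met; 10% of €716 = €71.60. Cost to traveler: €71.60. OOP to date €2,399.90. Insurer: €716 − €71.60 = €644.40.
#3 (€338): 10% coinsurance on €338 = €33.80. Traveler owes €33.80 (running OOP €2,433.70). Insurer: €338 − €33.80 = €304.20.
#4 (€300): deductible met; 10% of €300 = €30. Traveler pays €30; OOP now €2,463.70. Plan pays €300 − €30 = €270.
#5 (€12,426): 10% coinsurance on €12,426 = €1,242.60. Adding that to €2,463.70 gives €3,706.30, past the €3,650 cap; traveler pays only €3,650 − €2,463.70 = €1,186.30. Plan pays €12,426 − €1,186.30 = €11,239.70.
Insurer total: €7,454.70 + €644.40 + €304.20 + €270 + €11,239.70 = €19,913.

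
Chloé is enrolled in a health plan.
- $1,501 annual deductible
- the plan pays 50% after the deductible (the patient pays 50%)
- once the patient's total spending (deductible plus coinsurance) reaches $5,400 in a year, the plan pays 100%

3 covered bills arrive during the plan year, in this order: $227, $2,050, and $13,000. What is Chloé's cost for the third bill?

$3,511

Claim 1 ($227): fully absorbed by the deductible. Patient pays $227; OOP now $227.
Claim 2 ($2,050): $1,274 to deductible, leaving $776; 50% of $776 = $388. Cost to patient: $1,662. OOP to date $1,889.
Claim 3 ($13,000): deductible met; 50% of $13,000 = $6,500. OOP would hit $8,389 > $5,400, so the cap limits the patient to $5,400 − $1,889 = $3,511.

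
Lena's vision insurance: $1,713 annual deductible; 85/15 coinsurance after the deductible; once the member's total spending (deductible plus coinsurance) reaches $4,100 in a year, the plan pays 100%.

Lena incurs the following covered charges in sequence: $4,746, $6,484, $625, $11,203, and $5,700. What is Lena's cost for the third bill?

$93.75

#1 ($4,746): deductible takes $1,713, $3,033 remains; coinsurance $3,033 × 15% = $454.95. Member pays $2,167.95; OOP now $2,167.95.
#2 ($6,484): deductible already satisfied, so member's share is 15% × $6,484 = $972.60. Cost to member: $972.60. OOP to date $3,140.55.
#3 ($625): 15% coinsurance on $625 = $93.75. Cost to member: $93.75. OOP to date $3,234.30.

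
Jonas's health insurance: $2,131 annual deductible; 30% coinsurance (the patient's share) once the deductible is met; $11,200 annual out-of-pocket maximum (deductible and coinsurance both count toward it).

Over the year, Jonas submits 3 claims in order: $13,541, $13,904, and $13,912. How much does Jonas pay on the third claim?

#1 ($13,541): $2,131 finishes the deductible; $11,410 goes to coinsurance; 30% of $11,410 = $3,423. Patient pays $5,554; OOP now $5,554.
#2 ($13,904): deductible already satisfied, so patient's share is 30% × $13,904 = $4,171.20. Cost to patient: $4,171.20. OOP to date $9,725.20.
#3 ($13,912): deductible met; 30% of $13,912 = $4,173.60. Adding that to $9,725.20 gives $13,898.80, past the $11,200 cap; patient pays only $11,200 − $9,725.20 = $1,474.80.

$1,474.80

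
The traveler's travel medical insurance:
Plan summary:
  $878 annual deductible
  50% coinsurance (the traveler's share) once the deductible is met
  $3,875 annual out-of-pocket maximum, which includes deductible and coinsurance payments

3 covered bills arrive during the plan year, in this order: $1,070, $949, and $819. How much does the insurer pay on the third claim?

Bill 1, $1,070: $878 to deductible, leaving $192; coinsurance $192 × 50% = $96. Traveler pays $974; OOP now $974. Plan pays $1,070 − $974 = $96.
Bill 2, $949: deductible already satisfied, so traveler's share is 50% × $949 = $474.50. Traveler pays $474.50; OOP now $1,448.50. Insurer: $949 − $474.50 = $474.50.
Bill 3, $819: deductible met; 50% of $819 = $409.50. Cost to traveler: $409.50. OOP to date $1,858. Insurer: $819 − $409.50 = $409.50.

$409.50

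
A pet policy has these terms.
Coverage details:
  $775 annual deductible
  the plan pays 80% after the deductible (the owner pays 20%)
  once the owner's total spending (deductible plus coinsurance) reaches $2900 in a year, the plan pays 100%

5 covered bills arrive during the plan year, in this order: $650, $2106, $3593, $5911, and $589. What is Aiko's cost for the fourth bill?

$1010.20

Claim 1 ($650): fully absorbed by the deductible. Cost to owner: $650. OOP to date $650.
Claim 2 ($2106): $125 to deductible, leaving $1981; coinsurance $1981 × 20% = $396.20. Owner owes $521.20 (running OOP $1171.20).
Claim 3 ($3593): deductible met; 20% of $3593 = $718.60. Owner pays $718.60; OOP now $1889.80.
Claim 4 ($5911): deductible already satisfied, so owner's share is 20% × $5911 = $1182.20. Adding that to $1889.80 gives $3072, past the $2900 cap; owner pays only $2900 − $1889.80 = $1010.20.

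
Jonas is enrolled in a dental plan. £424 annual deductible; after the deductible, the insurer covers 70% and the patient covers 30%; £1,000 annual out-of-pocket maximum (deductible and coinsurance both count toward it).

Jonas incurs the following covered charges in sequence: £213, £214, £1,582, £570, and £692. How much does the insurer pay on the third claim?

£1,107.40

Bill 1, £213: entire amount goes to the deductible. Cost to patient: £213. OOP to date £213. Insurer: £213 − £213 = £0.
Bill 2, £214: £211 to deductible, leaving £3; coinsurance £3 × 30% = £0.90. Cost to patient: £211.90. OOP to date £424.90. Plan pays £214 − £211.90 = £2.10.
Bill 3, £1,582: 30% coinsurance on £1,582 = £474.60. Cost to patient: £474.60. OOP to date £899.50. Insurer: £1,582 − £474.60 = £1,107.40.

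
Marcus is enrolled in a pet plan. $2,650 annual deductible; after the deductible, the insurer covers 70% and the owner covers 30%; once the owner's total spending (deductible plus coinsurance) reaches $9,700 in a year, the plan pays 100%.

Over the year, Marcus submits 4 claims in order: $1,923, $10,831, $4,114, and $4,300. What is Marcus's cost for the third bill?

$1,234.20

#1 ($1,923): entire amount goes to the deductible. Owner pays $1,923; OOP now $1,923.
#2 ($10,831): $727 finishes the deductible; $10,104 goes to coinsurance; 30% of $10,104 = $3,031.20. Owner pays $3,758.20; OOP now $5,681.20.
#3 ($4,114): 30% coinsurance on $4,114 = $1,234.20. Owner pays $1,234.20; OOP now $6,915.40.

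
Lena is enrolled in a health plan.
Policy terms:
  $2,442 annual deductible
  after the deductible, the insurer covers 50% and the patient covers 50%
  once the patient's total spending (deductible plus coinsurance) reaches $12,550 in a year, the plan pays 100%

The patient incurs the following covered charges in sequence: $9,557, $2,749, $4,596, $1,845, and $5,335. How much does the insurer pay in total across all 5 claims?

#1 ($9,557): $2,442 to deductible, leaving $7,115; 50% of $7,115 = $3,557.50. Patient pays $5,999.50; OOP now $5,999.50. Insurer: $9,557 − $5,999.50 = $3,557.50.
#2 ($2,749): deductible already satisfied, so patient's share is 50% × $2,749 = $1,374.50. Cost to patient: $1,374.50. OOP to date $7,374. Insurer: $2,749 − $1,374.50 = $1,374.50.
#3 ($4,596): 50% coinsurance on $4,596 = $2,298. Cost to patient: $2,298. OOP to date $9,672. Insurer: $4,596 − $2,298 = $2,298.
#4 ($1,845): 50% coinsurance on $1,845 = $922.50. Patient pays $922.50; OOP now $10,594.50. Insurer: $1,845 − $922.50 = $922.50.
#5 ($5,335): 50% coinsurance on $5,335 = $2,667.50. Adding that to $10,594.50 gives $13,262, past the $12,550 cap; patient pays only $12,550 − $10,594.50 = $1,955.50. Plan pays $5,335 − $1,955.50 = $3,379.50.
Insurer total = bills − patient's total = $24,082 − $12,550 = $11,532.

$11,532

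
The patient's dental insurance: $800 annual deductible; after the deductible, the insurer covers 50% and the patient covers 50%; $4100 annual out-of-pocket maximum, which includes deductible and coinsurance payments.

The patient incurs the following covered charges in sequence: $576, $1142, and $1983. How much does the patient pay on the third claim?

Claim 1 — $576: all of it applies to the deductible. Patient pays $576; OOP now $576.
Claim 2 — $1142: deductible takes $224, $918 remains; 50% of $918 = $459. Patient owes $683 (running OOP $1259).
Claim 3 — $1983: 50% coinsurance on $1983 = $991.50. Cost to patient: $991.50. OOP to date $2250.50.

$991.50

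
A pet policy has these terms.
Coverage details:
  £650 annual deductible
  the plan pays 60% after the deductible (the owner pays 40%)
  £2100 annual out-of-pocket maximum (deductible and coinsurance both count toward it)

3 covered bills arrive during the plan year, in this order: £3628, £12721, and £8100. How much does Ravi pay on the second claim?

#1 (£3628): deductible takes £650, £2978 remains; 40% of £2978 = £1191.20. Owner owes £1841.20 (running OOP £1841.20).
#2 (£12721): 40% coinsurance on £12721 = £5088.40. Adding that to £1841.20 gives £6929.60, past the £2100 cap; owner pays only £2100 − £1841.20 = £258.80.

£258.80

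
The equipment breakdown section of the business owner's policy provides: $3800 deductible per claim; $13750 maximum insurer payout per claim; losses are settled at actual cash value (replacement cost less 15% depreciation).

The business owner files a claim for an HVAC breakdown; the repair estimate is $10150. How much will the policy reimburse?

At 15% depreciation, ACV = $10150 − $1522.50 = $8627.50.
After the deductible, $8627.50 − $3800 = $4827.50 remains.
That's under the $13750 cap, so the insurer reimburses the full $4827.50.

$4827.50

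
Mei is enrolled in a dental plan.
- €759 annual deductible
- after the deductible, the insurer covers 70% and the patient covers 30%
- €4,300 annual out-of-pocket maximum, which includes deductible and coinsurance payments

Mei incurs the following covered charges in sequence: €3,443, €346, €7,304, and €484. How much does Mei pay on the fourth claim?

€145.20

Claim 1 — €3,443: €759 to deductible, leaving €2,684; 30% of €2,684 = €805.20. Patient pays €1,564.20; OOP now €1,564.20.
Claim 2 — €346: deductible already satisfied, so patient's share is 30% × €346 = €103.80. Patient owes €103.80 (running OOP €1,668).
Claim 3 — €7,304: 30% coinsurance on €7,304 = €2,191.20. Patient owes €2,191.20 (running OOP €3,859.20).
Claim 4 — €484: 30% coinsurance on €484 = €145.20. Cost to patient: €145.20. OOP to date €4,004.40.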